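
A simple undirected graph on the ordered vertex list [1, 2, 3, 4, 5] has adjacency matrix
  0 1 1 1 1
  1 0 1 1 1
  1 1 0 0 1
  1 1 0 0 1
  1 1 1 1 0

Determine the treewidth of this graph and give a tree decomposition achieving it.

The largest bag has 4 vertices, giving width 3; this decomposition certifies tw(G) ≤ 3. Conversely, {1, 2, 3, 5} is a clique of size 4, and the vertices of any clique must share a bag in every tree decomposition; so some bag has ≥ 4 vertices and tw(G) ≥ 3. The upper and lower bounds meet at 3, so that is the treewidth.

Treewidth 3.
One optimal decomposition is:
Bags: B1 = {1, 2, 4, 5}  B2 = {1, 2, 3, 5}
Tree: B1–B2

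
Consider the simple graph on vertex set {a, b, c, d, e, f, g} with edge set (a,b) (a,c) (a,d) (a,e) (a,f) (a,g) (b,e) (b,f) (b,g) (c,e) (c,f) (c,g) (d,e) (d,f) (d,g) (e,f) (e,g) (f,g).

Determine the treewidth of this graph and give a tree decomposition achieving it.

Every bag has size at most 5, so the width is 5 − 1 = 4 and tw(G) ≤ 4. On the other hand G contains the 5-clique {a, d, e, f, g}. A clique must lie in a single bag of any decomposition, so no decomposition can have width below 4. The upper and lower bounds meet at 4, so that is the treewidth.

Treewidth 4.
One optimal decomposition is:
Bags: B1 = {a, c, e, f, g}  B2 = {a, d, e, f, g}  B3 = {a, b, e, f, g}
Tree: B1–B2, B2–B3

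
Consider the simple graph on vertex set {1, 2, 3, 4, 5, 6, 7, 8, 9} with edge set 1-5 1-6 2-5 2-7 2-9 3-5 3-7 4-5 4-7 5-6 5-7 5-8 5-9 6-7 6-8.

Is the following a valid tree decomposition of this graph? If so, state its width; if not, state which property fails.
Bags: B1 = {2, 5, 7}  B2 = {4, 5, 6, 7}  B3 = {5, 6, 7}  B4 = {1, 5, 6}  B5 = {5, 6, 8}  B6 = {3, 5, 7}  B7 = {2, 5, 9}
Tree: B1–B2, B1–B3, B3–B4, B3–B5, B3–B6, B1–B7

No — bags containing vertex 6 are not connected in the tree.

A tree decomposition must satisfy three properties: every vertex lies in some bag; for every edge, both endpoints lie together in some bag; and for every vertex, the bags containing it form a connected subtree. Here bags containing vertex 6 are not connected in the tree, so the decomposition is invalid.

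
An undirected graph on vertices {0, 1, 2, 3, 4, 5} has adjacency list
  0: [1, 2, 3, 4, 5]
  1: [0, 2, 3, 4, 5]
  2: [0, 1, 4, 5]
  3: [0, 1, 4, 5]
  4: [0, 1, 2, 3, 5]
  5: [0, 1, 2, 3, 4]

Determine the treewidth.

A width-4 tree decomposition is:
Bags: B1 = {0, 1, 2, 4, 5}  B2 = {0, 1, 3, 4, 5}
Tree: B1–B2
Each bag holds 5 vertices, so the decomposition has width 4, which upper-bounds the treewidth. Conversely, {0, 1, 2, 4, 5} is a clique of size 5, and the vertices of any clique must share a bag in every tree decomposition; so some bag has ≥ 5 vertices and tw(G) ≥ 4. Combining the bounds, tw(G) = 4.

4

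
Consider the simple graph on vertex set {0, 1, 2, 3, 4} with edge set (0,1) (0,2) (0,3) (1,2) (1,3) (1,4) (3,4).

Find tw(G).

A width-2 tree decomposition is:
Bags: B1 = {0, 1, 2}  B2 = {0, 1, 3}  B3 = {1, 3, 4}
Tree: B1–B2, B2–B3
Every bag has size at most 3, so the width is 3 − 1 = 2 and tw(G) ≤ 2. On the other hand G contains the 3-clique {0, 1, 2}. A clique must lie in a single bag of any decomposition, so no decomposition can have width below 2. Hence tw(G) = 2 exactly.

2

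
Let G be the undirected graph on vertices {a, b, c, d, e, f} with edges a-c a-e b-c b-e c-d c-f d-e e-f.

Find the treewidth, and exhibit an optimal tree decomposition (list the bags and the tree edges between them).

Treewidth 2.
One such decomposition:
Bags: B1 = {c, e, f}  B2 = {b, c, e}  B3 = {a, c, e}  B4 = {c, d, e}
Tree: B1–B2, B2–B3, B3–B4

The largest bag has 3 vertices, giving width 2; this decomposition certifies tw(G) ≤ 2. For the lower bound, G contains the cycle f–c–b–e–f, so G is not a forest; only forests have treewidth ≤ 1, hence tw(G) ≥ 2. Therefore the treewidth is 2.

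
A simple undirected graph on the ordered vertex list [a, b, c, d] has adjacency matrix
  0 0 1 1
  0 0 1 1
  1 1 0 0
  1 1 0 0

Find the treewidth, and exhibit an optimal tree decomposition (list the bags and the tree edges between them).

The largest bag has 3 vertices, giving width 2; this decomposition certifies tw(G) ≤ 2. The edges d–a–c–b–d form a cycle, so G is not a tree and its treewidth is at least 2. Therefore the treewidth is 2.

Treewidth 2.
One such decomposition:
Bags: B1 = {a, c, d}  B2 = {b, c, d}
Tree: B1–B2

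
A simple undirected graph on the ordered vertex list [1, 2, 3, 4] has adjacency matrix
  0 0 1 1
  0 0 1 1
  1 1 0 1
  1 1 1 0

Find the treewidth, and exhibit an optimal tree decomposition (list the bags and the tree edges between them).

Treewidth 2.
Bags: B1 = {1, 3, 4}  B2 = {2, 3, 4}
Tree: B1–B2

Each bag holds 3 vertices, so the decomposition has width 2, which upper-bounds the treewidth. For the lower bound, the 3 vertices {1, 3, 4} are pairwise adjacent, and any tree decomposition puts a clique entirely inside one bag — forcing width ≥ 2. Hence tw(G) = 2 exactly.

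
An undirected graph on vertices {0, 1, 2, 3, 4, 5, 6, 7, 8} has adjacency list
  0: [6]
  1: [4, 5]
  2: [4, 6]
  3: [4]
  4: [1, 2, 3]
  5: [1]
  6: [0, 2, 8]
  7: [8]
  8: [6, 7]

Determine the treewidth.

1

A width-1 tree decomposition is:
Bags: B1 = {2, 6}  B2 = {2, 4}  B3 = {1, 4}  B4 = {1, 5}  B5 = {6, 8}  B6 = {0, 6}  B7 = {3, 4}  B8 = {7, 8}
Tree: B1–B2, B2–B3, B3–B4, B1–B5, B1–B6, B3–B7, B5–B8
Every bag has size at most 2, so the width is 2 − 1 = 1 and tw(G) ≤ 1. G has an edge, so its treewidth is at least 1. Hence tw(G) = 1 exactly.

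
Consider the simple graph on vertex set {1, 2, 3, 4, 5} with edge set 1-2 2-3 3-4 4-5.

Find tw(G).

A width-1 tree decomposition is:
Bags: B1 = {1, 2}  B2 = {2, 3}  B3 = {3, 4}  B4 = {4, 5}
Tree: B1–B2, B2–B3, B3–B4
Each bag holds 2 vertices, so the decomposition has width 1, which upper-bounds the treewidth. Any graph with an edge has treewidth ≥ 1, and G has the edge 1–2. The upper and lower bounds meet at 1, so that is the treewidth.

1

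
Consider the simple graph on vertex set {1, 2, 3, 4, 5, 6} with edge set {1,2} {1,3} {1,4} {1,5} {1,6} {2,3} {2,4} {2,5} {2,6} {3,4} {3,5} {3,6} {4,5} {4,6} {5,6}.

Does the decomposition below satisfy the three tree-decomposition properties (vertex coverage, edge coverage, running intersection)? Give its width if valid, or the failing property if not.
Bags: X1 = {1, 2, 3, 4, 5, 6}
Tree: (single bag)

Checking the three conditions: (i) the bags cover all of {1, 2, 3, 4, 5, 6}; (ii) for each edge, some bag contains both endpoints; (iii) the bags containing any fixed vertex form a subtree. All hold, so the decomposition is valid with width 6 − 1 = 5.

Yes; width 5.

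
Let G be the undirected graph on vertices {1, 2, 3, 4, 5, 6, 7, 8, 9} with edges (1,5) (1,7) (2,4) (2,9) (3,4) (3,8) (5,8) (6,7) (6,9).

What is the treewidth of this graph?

2

A width-2 tree decomposition is:
Bags: B1 = {3, 5, 8}  B2 = {3, 4, 5}  B3 = {2, 4, 5}  B4 = {2, 5, 9}  B5 = {5, 6, 9}  B6 = {5, 6, 7}  B7 = {1, 5, 7}
Tree: B1–B2, B2–B3, B3–B4, B4–B5, B5–B6, B6–B7
The largest bag has 3 vertices, giving width 2; this decomposition certifies tw(G) ≤ 2. The edges 5–8–3–4–2–9–6–7–1–5 form a cycle, so G is not a tree and its treewidth is at least 2. Hence tw(G) = 2 exactly.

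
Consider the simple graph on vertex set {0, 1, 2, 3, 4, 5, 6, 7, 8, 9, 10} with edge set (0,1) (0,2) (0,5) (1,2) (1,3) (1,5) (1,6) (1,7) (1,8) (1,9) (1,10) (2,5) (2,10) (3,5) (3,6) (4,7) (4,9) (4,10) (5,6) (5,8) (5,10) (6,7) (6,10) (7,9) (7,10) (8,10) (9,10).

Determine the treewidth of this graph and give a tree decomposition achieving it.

The largest bag has 4 vertices, giving width 3; this decomposition certifies tw(G) ≤ 3. On the other hand G contains the 4-clique {1, 7, 9, 10}. A clique must lie in a single bag of any decomposition, so no decomposition can have width below 3. Combining the bounds, tw(G) = 3.

Treewidth 3.
Bags: B1 = {1, 6, 7, 10}  B2 = {1, 5, 6, 10}  B3 = {1, 5, 8, 10}  B4 = {1, 7, 9, 10}  B5 = {4, 7, 9, 10}  B6 = {1, 2, 5, 10}  B7 = {0, 1, 2, 5}  B8 = {1, 3, 5, 6}
Tree: B1–B2, B2–B3, B1–B4, B4–B5, B3–B6, B6–B7, B2–B8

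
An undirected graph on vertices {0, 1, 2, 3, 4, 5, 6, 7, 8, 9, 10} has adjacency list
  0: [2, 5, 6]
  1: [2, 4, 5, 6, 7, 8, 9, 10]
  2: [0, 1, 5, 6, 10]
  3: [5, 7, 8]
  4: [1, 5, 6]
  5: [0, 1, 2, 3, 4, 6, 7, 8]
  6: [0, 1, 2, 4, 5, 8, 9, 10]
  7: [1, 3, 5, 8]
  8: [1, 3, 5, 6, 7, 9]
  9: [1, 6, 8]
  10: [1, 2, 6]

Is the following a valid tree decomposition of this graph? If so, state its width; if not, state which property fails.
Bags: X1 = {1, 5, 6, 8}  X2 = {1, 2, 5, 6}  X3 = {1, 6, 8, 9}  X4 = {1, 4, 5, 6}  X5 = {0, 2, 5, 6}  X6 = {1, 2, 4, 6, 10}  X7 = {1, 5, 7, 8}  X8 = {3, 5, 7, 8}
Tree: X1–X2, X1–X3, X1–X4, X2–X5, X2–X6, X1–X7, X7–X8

No — bags containing vertex 4 are not connected in the tree.

A tree decomposition must satisfy three properties: every vertex lies in some bag; for every edge, both endpoints lie together in some bag; and for every vertex, the bags containing it form a connected subtree. Here bags containing vertex 4 are not connected in the tree, so the decomposition is invalid.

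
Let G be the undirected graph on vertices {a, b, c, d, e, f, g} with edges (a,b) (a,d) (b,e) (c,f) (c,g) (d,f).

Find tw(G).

1

A width-1 tree decomposition is:
Bags: B1 = {c, g}  B2 = {c, f}  B3 = {d, f}  B4 = {a, d}  B5 = {a, b}  B6 = {b, e}
Tree: B1–B2, B2–B3, B3–B4, B4–B5, B5–B6
Each bag holds 2 vertices, so the decomposition has width 1, which upper-bounds the treewidth. G has an edge, so its treewidth is at least 1. Combining the bounds, tw(G) = 1.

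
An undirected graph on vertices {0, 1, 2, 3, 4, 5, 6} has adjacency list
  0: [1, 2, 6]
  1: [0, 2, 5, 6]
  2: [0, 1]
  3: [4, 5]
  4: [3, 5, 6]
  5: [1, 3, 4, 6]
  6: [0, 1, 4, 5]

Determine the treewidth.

A width-2 tree decomposition is:
Bags: B1 = {4, 5, 6}  B2 = {1, 5, 6}  B3 = {0, 1, 6}  B4 = {0, 1, 2}  B5 = {3, 4, 5}
Tree: B1–B2, B2–B3, B3–B4, B1–B5
The largest bag has 3 vertices, giving width 2; this decomposition certifies tw(G) ≤ 2. For the lower bound, the 3 vertices {0, 1, 2} are pairwise adjacent, and any tree decomposition puts a clique entirely inside one bag — forcing width ≥ 2. The upper and lower bounds meet at 2, so that is the treewidth.

2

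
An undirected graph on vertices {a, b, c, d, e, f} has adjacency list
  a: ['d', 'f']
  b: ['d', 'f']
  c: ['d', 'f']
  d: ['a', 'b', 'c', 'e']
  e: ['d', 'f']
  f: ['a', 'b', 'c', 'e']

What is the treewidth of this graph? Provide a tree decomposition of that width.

Treewidth 2.
One optimal decomposition is:
Bags: B1 = {b, d, f}  B2 = {d, e, f}  B3 = {c, d, f}  B4 = {a, d, f}
Tree: B1–B2, B2–B3, B3–B4

The largest bag has 3 vertices, giving width 2; this decomposition certifies tw(G) ≤ 2. The edges f–b–d–e–f form a cycle, so G is not a tree and its treewidth is at least 2. The upper and lower bounds meet at 2, so that is the treewidth.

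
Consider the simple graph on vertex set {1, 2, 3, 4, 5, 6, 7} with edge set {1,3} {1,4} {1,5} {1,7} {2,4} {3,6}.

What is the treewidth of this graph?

A width-1 tree decomposition is:
Bags: B1 = {1, 4}  B2 = {2, 4}  B3 = {1, 3}  B4 = {1, 7}  B5 = {3, 6}  B6 = {1, 5}
Tree: B1–B2, B1–B3, B3–B4, B3–B5, B4–B6
Each bag holds 2 vertices, so the decomposition has width 1, which upper-bounds the treewidth. Since G has at least one edge (e.g. 1–4), it is not an edgeless graph, so tw(G) ≥ 1. Therefore the treewidth is 1.

1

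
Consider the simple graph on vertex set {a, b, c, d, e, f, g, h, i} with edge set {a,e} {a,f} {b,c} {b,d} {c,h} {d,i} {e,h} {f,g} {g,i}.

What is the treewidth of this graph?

2

A width-2 tree decomposition is:
Bags: B1 = {c, e, h}  B2 = {b, c, e}  B3 = {b, d, e}  B4 = {d, e, i}  B5 = {e, g, i}  B6 = {e, f, g}  B7 = {a, e, f}
Tree: B1–B2, B2–B3, B3–B4, B4–B5, B5–B6, B6–B7
Each bag holds 3 vertices, so the decomposition has width 2, which upper-bounds the treewidth. The edges e–h–c–b–d–i–g–f–a–e form a cycle, so G is not a tree and its treewidth is at least 2. Combining the bounds, tw(G) = 2.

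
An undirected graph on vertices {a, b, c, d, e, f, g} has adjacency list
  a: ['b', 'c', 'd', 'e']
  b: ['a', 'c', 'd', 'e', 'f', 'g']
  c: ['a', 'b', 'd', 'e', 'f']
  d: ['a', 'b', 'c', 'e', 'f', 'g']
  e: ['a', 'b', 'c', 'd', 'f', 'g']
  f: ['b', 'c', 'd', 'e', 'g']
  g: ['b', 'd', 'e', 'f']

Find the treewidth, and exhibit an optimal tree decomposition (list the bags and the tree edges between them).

Every bag has size at most 5, so the width is 5 − 1 = 4 and tw(G) ≤ 4. On the other hand G contains the 5-clique {b, d, e, f, g}. A clique must lie in a single bag of any decomposition, so no decomposition can have width below 4. Hence tw(G) = 4 exactly.

Treewidth 4.
Bags: B1 = {b, d, e, f, g}  B2 = {b, c, d, e, f}  B3 = {a, b, c, d, e}
Tree: B1–B2, B2–B3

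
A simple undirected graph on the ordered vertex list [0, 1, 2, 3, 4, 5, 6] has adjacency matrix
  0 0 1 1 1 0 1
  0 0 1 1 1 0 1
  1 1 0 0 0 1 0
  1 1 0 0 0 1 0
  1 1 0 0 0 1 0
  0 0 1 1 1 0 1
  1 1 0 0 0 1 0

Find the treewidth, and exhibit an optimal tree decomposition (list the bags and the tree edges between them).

Treewidth 3.
One optimal decomposition is:
Bags: B1 = {0, 1, 2, 5}  B2 = {0, 1, 4, 5}  B3 = {0, 1, 3, 5}  B4 = {0, 1, 5, 6}
Tree: B1–B2, B2–B3, B3–B4

Every bag has size at most 4, so the width is 4 − 1 = 3 and tw(G) ≤ 3. For the lower bound: the 4 vertex sets {1,2}, {0,4}, {5}, {3} are disjoint, each induces a connected subgraph, and every pair is joined by at least one edge of G. Contracting each set to a single vertex therefore yields K_{4} as a minor, and since treewidth is minor-monotone, tw(G) ≥ tw(K_{4}) = 3. Therefore the treewidth is 3.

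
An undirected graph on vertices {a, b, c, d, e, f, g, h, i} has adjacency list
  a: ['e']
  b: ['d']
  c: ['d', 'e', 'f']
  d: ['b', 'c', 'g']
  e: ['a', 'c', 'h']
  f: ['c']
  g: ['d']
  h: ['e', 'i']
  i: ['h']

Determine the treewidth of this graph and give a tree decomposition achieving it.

Every bag has size at most 2, so the width is 2 − 1 = 1 and tw(G) ≤ 1. Any graph with an edge has treewidth ≥ 1, and G has the edge c–d. Combining the bounds, tw(G) = 1.

Treewidth 1.
One such decomposition:
Bags: B1 = {c, d}  B2 = {c, e}  B3 = {e, h}  B4 = {d, g}  B5 = {h, i}  B6 = {b, d}  B7 = {a, e}  B8 = {c, f}
Tree: B1–B2, B2–B3, B1–B4, B3–B5, B4–B6, B3–B7, B2–B8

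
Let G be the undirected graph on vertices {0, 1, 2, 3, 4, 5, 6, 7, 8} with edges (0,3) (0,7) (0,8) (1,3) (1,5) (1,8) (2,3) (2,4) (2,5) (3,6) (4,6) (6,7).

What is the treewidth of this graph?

3

A width-3 tree decomposition is:
Bags: B1 = {2, 4, 5, 6}  B2 = {2, 3, 5, 6}  B3 = {1, 3, 5, 6}  B4 = {1, 3, 6, 7}  B5 = {0, 1, 3, 7}  B6 = {0, 1, 7, 8}
Tree: B1–B2, B2–B3, B3–B4, B4–B5, B5–B6
Every bag has size at most 4, so the width is 4 − 1 = 3 and tw(G) ≤ 3. For the lower bound: the 4 vertex sets {2,4,5}, {6}, {3}, {0,1,7,8} are disjoint, each induces a connected subgraph, and every pair is joined by at least one edge of G. Contracting each set to a single vertex therefore yields K_{4} as a minor, and since treewidth is minor-monotone, tw(G) ≥ tw(K_{4}) = 3. Hence tw(G) = 3 exactly.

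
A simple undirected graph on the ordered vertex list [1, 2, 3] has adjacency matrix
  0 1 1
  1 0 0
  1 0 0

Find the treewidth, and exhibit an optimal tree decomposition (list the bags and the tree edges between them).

Every bag has size at most 2, so the width is 2 − 1 = 1 and tw(G) ≤ 1. Any graph with an edge has treewidth ≥ 1, and G has the edge 1–2. The upper and lower bounds meet at 1, so that is the treewidth.

Treewidth 1.
Bags: B1 = {1, 2}  B2 = {1, 3}
Tree: B1–B2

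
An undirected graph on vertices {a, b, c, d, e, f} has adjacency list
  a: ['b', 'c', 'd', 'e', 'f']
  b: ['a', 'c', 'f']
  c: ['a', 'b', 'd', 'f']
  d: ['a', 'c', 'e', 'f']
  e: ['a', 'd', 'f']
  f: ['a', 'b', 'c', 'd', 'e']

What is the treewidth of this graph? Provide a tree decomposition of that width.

The largest bag has 4 vertices, giving width 3; this decomposition certifies tw(G) ≤ 3. Conversely, {a, d, e, f} is a clique of size 4, and the vertices of any clique must share a bag in every tree decomposition; so some bag has ≥ 4 vertices and tw(G) ≥ 3. The upper and lower bounds meet at 3, so that is the treewidth.

Treewidth 3.
One optimal decomposition is:
Bags: B1 = {a, c, d, f}  B2 = {a, d, e, f}  B3 = {a, b, c, f}
Tree: B1–B2, B1–B3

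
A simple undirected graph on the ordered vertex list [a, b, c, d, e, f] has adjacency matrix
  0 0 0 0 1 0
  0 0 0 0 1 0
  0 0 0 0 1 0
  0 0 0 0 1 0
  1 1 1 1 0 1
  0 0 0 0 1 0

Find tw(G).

A width-1 tree decomposition is:
Bags: B1 = {d, e}  B2 = {e, f}  B3 = {c, e}  B4 = {b, e}  B5 = {a, e}
Tree: B1–B2, B2–B3, B1–B4, B2–B5
Each bag holds 2 vertices, so the decomposition has width 1, which upper-bounds the treewidth. G has an edge, so its treewidth is at least 1. Hence tw(G) = 1 exactly.

1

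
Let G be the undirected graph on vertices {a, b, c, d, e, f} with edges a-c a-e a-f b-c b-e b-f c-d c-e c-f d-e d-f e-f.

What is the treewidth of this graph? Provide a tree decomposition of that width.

Treewidth 3.
One optimal decomposition is:
Bags: B1 = {c, d, e, f}  B2 = {a, c, e, f}  B3 = {b, c, e, f}
Tree: B1–B2, B1–B3

The largest bag has 4 vertices, giving width 3; this decomposition certifies tw(G) ≤ 3. On the other hand G contains the 4-clique {c, d, e, f}. A clique must lie in a single bag of any decomposition, so no decomposition can have width below 3. Hence tw(G) = 3 exactly.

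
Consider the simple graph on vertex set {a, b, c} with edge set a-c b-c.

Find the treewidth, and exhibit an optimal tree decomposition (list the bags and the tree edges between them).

The largest bag has 2 vertices, giving width 1; this decomposition certifies tw(G) ≤ 1. G has an edge, so its treewidth is at least 1. The upper and lower bounds meet at 1, so that is the treewidth.

Treewidth 1.
Bags: B1 = {a, c}  B2 = {b, c}
Tree: B1–B2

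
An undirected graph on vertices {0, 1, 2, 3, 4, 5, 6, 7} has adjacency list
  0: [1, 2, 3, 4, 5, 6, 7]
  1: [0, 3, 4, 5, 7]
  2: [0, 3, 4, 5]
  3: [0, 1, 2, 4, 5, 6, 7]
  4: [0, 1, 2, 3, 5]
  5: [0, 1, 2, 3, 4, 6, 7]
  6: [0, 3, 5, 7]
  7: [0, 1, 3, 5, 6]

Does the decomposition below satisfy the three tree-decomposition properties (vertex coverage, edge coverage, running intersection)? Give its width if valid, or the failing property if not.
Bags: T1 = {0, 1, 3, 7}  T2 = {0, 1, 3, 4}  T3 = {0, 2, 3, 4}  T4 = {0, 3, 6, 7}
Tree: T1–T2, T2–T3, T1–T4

A tree decomposition must satisfy three properties: every vertex lies in some bag; for every edge, both endpoints lie together in some bag; and for every vertex, the bags containing it form a connected subtree. Here vertex 5 appears in no bag, so the decomposition is invalid.

No — vertex 5 appears in no bag.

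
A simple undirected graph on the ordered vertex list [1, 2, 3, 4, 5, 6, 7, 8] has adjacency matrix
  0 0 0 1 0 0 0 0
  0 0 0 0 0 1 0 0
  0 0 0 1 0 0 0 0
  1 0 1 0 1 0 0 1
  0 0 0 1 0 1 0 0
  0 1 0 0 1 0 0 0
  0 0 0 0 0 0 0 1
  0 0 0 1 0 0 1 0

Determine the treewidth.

1

A width-1 tree decomposition is:
Bags: B1 = {4, 8}  B2 = {7, 8}  B3 = {1, 4}  B4 = {4, 5}  B5 = {3, 4}  B6 = {5, 6}  B7 = {2, 6}
Tree: B1–B2, B1–B3, B3–B4, B4–B5, B4–B6, B6–B7
Each bag holds 2 vertices, so the decomposition has width 1, which upper-bounds the treewidth. G has an edge, so its treewidth is at least 1. Hence tw(G) = 1 exactly.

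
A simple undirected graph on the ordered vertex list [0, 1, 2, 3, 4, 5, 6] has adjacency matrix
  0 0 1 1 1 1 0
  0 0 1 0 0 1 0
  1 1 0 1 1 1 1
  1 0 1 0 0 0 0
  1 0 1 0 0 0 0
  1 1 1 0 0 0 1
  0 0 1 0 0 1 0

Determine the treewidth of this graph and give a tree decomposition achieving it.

The largest bag has 3 vertices, giving width 2; this decomposition certifies tw(G) ≤ 2. For the lower bound, the 3 vertices {0, 2, 3} are pairwise adjacent, and any tree decomposition puts a clique entirely inside one bag — forcing width ≥ 2. The upper and lower bounds meet at 2, so that is the treewidth.

Treewidth 2.
One optimal decomposition is:
Bags: B1 = {0, 2, 5}  B2 = {2, 5, 6}  B3 = {0, 2, 4}  B4 = {0, 2, 3}  B5 = {1, 2, 5}
Tree: B1–B2, B1–B3, B1–B4, B1–B5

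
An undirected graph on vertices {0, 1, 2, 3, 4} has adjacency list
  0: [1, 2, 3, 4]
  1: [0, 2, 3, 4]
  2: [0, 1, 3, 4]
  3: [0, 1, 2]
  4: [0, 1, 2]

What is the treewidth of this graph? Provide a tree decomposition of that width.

Treewidth 3.
One optimal decomposition is:
Bags: B1 = {0, 1, 2, 4}  B2 = {0, 1, 2, 3}
Tree: B1–B2

Each bag holds 4 vertices, so the decomposition has width 3, which upper-bounds the treewidth. On the other hand G contains the 4-clique {0, 1, 2, 3}. A clique must lie in a single bag of any decomposition, so no decomposition can have width below 3. Therefore the treewidth is 3.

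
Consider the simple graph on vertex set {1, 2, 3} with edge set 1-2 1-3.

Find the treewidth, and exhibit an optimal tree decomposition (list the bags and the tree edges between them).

Every bag has size at most 2, so the width is 2 − 1 = 1 and tw(G) ≤ 1. G has an edge, so its treewidth is at least 1. Therefore the treewidth is 1.

Treewidth 1.
Bags: B1 = {1, 2}  B2 = {1, 3}
Tree: B1–B2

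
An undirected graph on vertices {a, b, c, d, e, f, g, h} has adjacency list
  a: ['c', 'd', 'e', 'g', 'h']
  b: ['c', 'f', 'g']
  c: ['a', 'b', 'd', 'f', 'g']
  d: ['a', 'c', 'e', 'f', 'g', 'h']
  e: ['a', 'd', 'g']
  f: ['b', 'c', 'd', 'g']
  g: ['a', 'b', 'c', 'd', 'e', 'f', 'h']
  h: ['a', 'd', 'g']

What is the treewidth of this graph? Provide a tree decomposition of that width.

Each bag holds 4 vertices, so the decomposition has width 3, which upper-bounds the treewidth. Conversely, {a, d, e, g} is a clique of size 4, and the vertices of any clique must share a bag in every tree decomposition; so some bag has ≥ 4 vertices and tw(G) ≥ 3. Combining the bounds, tw(G) = 3.

Treewidth 3.
One such decomposition:
Bags: B1 = {c, d, f, g}  B2 = {a, c, d, g}  B3 = {a, d, g, h}  B4 = {a, d, e, g}  B5 = {b, c, f, g}
Tree: B1–B2, B2–B3, B2–B4, B1–B5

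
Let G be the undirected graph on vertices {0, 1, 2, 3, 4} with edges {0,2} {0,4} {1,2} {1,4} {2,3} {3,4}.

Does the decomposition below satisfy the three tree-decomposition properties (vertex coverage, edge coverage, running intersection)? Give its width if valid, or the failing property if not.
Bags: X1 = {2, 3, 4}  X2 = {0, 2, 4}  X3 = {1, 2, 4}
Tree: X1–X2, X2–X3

Vertex coverage: the bags together contain {0, 1, 2, 3, 4}, the full vertex set. Edge coverage: each edge of G has both endpoints in at least one bag. Running intersection: for every vertex, the bags containing it form a connected subtree. All three properties hold, so this is a valid tree decomposition of width max|bag| − 1 = 2, and hence tw(G) ≤ 2.

Yes; width 2.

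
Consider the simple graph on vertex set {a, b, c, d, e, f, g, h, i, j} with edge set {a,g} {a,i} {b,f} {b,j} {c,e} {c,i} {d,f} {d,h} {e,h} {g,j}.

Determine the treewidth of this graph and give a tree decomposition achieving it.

Treewidth 2.
One such decomposition:
Bags: B1 = {d, f, h}  B2 = {b, f, h}  B3 = {b, h, j}  B4 = {g, h, j}  B5 = {a, g, h}  B6 = {a, h, i}  B7 = {c, h, i}  B8 = {c, e, h}
Tree: B1–B2, B2–B3, B3–B4, B4–B5, B5–B6, B6–B7, B7–B8

Each bag holds 3 vertices, so the decomposition has width 2, which upper-bounds the treewidth. For the lower bound, G contains the cycle h–d–f–b–j–g–a–i–c–e–h, so G is not a forest; only forests have treewidth ≤ 1, hence tw(G) ≥ 2. Combining the bounds, tw(G) = 2.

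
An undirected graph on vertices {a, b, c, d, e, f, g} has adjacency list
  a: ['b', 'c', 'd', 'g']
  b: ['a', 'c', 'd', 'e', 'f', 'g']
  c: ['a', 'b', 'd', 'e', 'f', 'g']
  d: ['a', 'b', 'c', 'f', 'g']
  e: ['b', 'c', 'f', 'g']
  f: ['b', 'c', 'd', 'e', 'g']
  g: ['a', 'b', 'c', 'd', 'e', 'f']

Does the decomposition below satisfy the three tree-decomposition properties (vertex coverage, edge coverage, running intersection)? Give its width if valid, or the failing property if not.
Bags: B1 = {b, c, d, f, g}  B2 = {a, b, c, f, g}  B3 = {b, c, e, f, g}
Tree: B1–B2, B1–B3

No — edge (d,a) lies in no bag.

A tree decomposition must satisfy three properties: every vertex lies in some bag; for every edge, both endpoints lie together in some bag; and for every vertex, the bags containing it form a connected subtree. Here edge (d,a) lies in no bag, so the decomposition is invalid.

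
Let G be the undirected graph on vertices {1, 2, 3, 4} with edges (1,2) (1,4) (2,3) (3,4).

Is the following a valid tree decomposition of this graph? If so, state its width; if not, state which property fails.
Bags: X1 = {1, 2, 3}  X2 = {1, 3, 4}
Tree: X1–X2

Checking the three conditions: (i) the bags cover all of {1, 2, 3, 4}; (ii) for each edge, some bag contains both endpoints; (iii) the bags containing any fixed vertex form a subtree. All hold, so the decomposition is valid with width 3 − 1 = 2.

Yes; width 2.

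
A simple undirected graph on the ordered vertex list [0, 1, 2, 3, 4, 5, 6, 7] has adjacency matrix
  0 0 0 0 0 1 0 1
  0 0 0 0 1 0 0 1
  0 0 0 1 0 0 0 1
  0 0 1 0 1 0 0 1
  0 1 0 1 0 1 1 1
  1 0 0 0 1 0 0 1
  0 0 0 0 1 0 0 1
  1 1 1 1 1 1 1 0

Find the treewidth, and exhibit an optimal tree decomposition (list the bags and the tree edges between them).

Every bag has size at most 3, so the width is 3 − 1 = 2 and tw(G) ≤ 2. For the lower bound, the 3 vertices {0, 5, 7} are pairwise adjacent, and any tree decomposition puts a clique entirely inside one bag — forcing width ≥ 2. The upper and lower bounds meet at 2, so that is the treewidth.

Treewidth 2.
One optimal decomposition is:
Bags: B1 = {2, 3, 7}  B2 = {3, 4, 7}  B3 = {4, 5, 7}  B4 = {0, 5, 7}  B5 = {1, 4, 7}  B6 = {4, 6, 7}
Tree: B1–B2, B2–B3, B3–B4, B2–B5, B3–B6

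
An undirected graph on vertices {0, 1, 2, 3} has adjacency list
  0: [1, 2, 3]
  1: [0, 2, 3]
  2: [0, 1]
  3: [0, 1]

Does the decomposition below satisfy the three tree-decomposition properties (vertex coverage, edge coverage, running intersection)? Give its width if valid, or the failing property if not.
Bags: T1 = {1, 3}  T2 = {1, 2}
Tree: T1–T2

A tree decomposition must satisfy three properties: every vertex lies in some bag; for every edge, both endpoints lie together in some bag; and for every vertex, the bags containing it form a connected subtree. Here vertex 0 appears in no bag, so the decomposition is invalid.

No — vertex 0 appears in no bag.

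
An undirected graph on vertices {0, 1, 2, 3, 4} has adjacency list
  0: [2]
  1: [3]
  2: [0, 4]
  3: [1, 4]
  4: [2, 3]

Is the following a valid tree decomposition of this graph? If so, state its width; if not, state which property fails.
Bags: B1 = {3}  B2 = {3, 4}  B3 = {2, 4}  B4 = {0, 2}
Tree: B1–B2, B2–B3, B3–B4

A tree decomposition must satisfy three properties: every vertex lies in some bag; for every edge, both endpoints lie together in some bag; and for every vertex, the bags containing it form a connected subtree. Here vertex 1 appears in no bag, so the decomposition is invalid.

No — vertex 1 appears in no bag.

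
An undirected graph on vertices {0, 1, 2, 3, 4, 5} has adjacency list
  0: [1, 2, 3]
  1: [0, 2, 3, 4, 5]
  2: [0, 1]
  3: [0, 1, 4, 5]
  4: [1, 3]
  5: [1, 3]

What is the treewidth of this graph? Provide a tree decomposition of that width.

Treewidth 2.
One optimal decomposition is:
Bags: B1 = {0, 1, 2}  B2 = {0, 1, 3}  B3 = {1, 3, 4}  B4 = {1, 3, 5}
Tree: B1–B2, B2–B3, B3–B4

Each bag holds 3 vertices, so the decomposition has width 2, which upper-bounds the treewidth. For the lower bound, the 3 vertices {0, 1, 2} are pairwise adjacent, and any tree decomposition puts a clique entirely inside one bag — forcing width ≥ 2. Therefore the treewidth is 2.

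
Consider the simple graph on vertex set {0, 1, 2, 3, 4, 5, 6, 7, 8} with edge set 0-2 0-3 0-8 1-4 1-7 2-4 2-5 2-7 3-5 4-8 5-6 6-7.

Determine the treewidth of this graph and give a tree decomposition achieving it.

The largest bag has 4 vertices, giving width 3; this decomposition certifies tw(G) ≤ 3. For the lower bound: the 4 vertex sets {1,4,8}, {0}, {2}, {3,5,6,7} are disjoint, each induces a connected subgraph, and every pair is joined by at least one edge of G. Contracting each set to a single vertex therefore yields K_{4} as a minor, and since treewidth is minor-monotone, tw(G) ≥ tw(K_{4}) = 3. Combining the bounds, tw(G) = 3.

Treewidth 3.
Bags: B1 = {0, 1, 4, 8}  B2 = {0, 1, 2, 4}  B3 = {0, 1, 2, 7}  B4 = {0, 2, 3, 7}  B5 = {2, 3, 5, 7}  B6 = {3, 5, 6, 7}
Tree: B1–B2, B2–B3, B3–B4, B4–B5, B5–B6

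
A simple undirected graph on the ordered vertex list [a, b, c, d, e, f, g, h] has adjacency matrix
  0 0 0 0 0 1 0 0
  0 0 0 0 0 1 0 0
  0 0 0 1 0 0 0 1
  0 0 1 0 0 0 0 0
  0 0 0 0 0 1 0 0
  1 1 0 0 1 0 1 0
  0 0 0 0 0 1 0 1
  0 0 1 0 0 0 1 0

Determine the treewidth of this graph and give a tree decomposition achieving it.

Each bag holds 2 vertices, so the decomposition has width 1, which upper-bounds the treewidth. G has an edge, so its treewidth is at least 1. Hence tw(G) = 1 exactly.

Treewidth 1.
One optimal decomposition is:
Bags: B1 = {f, g}  B2 = {g, h}  B3 = {c, h}  B4 = {a, f}  B5 = {c, d}  B6 = {e, f}  B7 = {b, f}
Tree: B1–B2, B2–B3, B1–B4, B3–B5, B4–B6, B4–B7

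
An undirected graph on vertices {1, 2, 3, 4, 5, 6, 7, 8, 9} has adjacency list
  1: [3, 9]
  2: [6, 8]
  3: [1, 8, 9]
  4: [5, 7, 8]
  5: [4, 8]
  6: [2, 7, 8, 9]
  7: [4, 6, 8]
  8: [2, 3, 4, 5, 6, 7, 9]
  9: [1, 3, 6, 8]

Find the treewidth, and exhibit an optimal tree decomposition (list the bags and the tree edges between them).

Treewidth 2.
One optimal decomposition is:
Bags: B1 = {6, 7, 8}  B2 = {6, 8, 9}  B3 = {3, 8, 9}  B4 = {4, 7, 8}  B5 = {2, 6, 8}  B6 = {1, 3, 9}  B7 = {4, 5, 8}
Tree: B1–B2, B2–B3, B1–B4, B1–B5, B3–B6, B4–B7

Each bag holds 3 vertices, so the decomposition has width 2, which upper-bounds the treewidth. Conversely, {3, 8, 9} is a clique of size 3, and the vertices of any clique must share a bag in every tree decomposition; so some bag has ≥ 3 vertices and tw(G) ≥ 2. The upper and lower bounds meet at 2, so that is the treewidth.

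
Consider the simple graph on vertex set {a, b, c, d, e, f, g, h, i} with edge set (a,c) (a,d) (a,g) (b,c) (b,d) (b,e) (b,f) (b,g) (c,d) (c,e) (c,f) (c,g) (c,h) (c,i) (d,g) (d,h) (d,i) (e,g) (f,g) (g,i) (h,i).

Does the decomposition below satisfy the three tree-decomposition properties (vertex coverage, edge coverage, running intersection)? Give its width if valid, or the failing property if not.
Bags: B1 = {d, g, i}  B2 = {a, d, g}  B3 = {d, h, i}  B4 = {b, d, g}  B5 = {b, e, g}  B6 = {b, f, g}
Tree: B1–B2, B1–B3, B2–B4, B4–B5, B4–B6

A tree decomposition must satisfy three properties: every vertex lies in some bag; for every edge, both endpoints lie together in some bag; and for every vertex, the bags containing it form a connected subtree. Here vertex c appears in no bag, so the decomposition is invalid.

No — vertex c appears in no bag.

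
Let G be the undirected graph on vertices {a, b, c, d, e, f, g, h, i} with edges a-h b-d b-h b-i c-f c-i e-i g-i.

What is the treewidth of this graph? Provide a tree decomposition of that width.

Each bag holds 2 vertices, so the decomposition has width 1, which upper-bounds the treewidth. Since G has at least one edge (e.g. i–g), it is not an edgeless graph, so tw(G) ≥ 1. Combining the bounds, tw(G) = 1.

Treewidth 1.
Bags: B1 = {g, i}  B2 = {e, i}  B3 = {b, i}  B4 = {b, d}  B5 = {b, h}  B6 = {c, i}  B7 = {a, h}  B8 = {c, f}
Tree: B1–B2, B1–B3, B3–B4, B3–B5, B2–B6, B5–B7, B6–B8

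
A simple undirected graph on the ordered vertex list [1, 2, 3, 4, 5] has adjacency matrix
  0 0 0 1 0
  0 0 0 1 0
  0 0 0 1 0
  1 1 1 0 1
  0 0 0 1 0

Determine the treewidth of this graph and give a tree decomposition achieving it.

The largest bag has 2 vertices, giving width 1; this decomposition certifies tw(G) ≤ 1. G has an edge, so its treewidth is at least 1. Combining the bounds, tw(G) = 1.

Treewidth 1.
One such decomposition:
Bags: B1 = {4, 5}  B2 = {1, 4}  B3 = {3, 4}  B4 = {2, 4}
Tree: B1–B2, B2–B3, B3–B4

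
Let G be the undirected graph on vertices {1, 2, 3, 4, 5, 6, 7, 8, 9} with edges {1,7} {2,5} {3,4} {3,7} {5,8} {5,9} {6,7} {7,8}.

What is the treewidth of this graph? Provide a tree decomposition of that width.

Every bag has size at most 2, so the width is 2 − 1 = 1 and tw(G) ≤ 1. G has an edge, so its treewidth is at least 1. Combining the bounds, tw(G) = 1.

Treewidth 1.
One optimal decomposition is:
Bags: B1 = {5, 9}  B2 = {5, 8}  B3 = {7, 8}  B4 = {3, 7}  B5 = {1, 7}  B6 = {2, 5}  B7 = {3, 4}  B8 = {6, 7}
Tree: B1–B2, B2–B3, B3–B4, B4–B5, B1–B6, B4–B7, B4–B8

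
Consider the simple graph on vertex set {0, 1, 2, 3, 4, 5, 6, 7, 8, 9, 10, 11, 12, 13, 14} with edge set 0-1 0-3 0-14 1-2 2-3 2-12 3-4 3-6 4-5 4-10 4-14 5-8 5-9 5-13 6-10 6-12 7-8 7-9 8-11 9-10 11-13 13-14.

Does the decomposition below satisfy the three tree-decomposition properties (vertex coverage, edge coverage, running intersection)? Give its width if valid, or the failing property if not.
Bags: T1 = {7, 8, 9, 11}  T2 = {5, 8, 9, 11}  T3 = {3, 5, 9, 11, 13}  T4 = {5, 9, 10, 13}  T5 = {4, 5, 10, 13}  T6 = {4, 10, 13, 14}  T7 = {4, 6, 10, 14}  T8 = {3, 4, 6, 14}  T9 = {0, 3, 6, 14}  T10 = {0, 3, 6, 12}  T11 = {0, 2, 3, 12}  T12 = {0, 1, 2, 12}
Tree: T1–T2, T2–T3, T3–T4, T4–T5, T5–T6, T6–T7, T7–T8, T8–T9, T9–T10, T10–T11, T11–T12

A tree decomposition must satisfy three properties: every vertex lies in some bag; for every edge, both endpoints lie together in some bag; and for every vertex, the bags containing it form a connected subtree. Here bags containing vertex 3 are not connected in the tree, so the decomposition is invalid.

No — bags containing vertex 3 are not connected in the tree.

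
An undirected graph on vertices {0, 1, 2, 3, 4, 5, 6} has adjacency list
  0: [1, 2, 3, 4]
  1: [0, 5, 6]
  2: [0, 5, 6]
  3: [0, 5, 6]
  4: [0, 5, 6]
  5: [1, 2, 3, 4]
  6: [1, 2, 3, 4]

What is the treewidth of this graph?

A width-3 tree decomposition is:
Bags: B1 = {0, 4, 5, 6}  B2 = {0, 3, 5, 6}  B3 = {0, 1, 5, 6}  B4 = {0, 2, 5, 6}
Tree: B1–B2, B2–B3, B3–B4
Each bag holds 4 vertices, so the decomposition has width 3, which upper-bounds the treewidth. For the lower bound: the 4 vertex sets {4,5}, {0,3}, {6}, {1} are disjoint, each induces a connected subgraph, and every pair is joined by at least one edge of G. Contracting each set to a single vertex therefore yields K_{4} as a minor, and since treewidth is minor-monotone, tw(G) ≥ tw(K_{4}) = 3. Hence tw(G) = 3 exactly.

3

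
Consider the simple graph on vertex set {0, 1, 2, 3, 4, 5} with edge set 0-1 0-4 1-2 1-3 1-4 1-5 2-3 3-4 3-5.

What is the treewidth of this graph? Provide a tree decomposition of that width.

Treewidth 2.
One such decomposition:
Bags: B1 = {1, 3, 5}  B2 = {1, 3, 4}  B3 = {0, 1, 4}  B4 = {1, 2, 3}
Tree: B1–B2, B2–B3, B2–B4

The largest bag has 3 vertices, giving width 2; this decomposition certifies tw(G) ≤ 2. On the other hand G contains the 3-clique {0, 1, 4}. A clique must lie in a single bag of any decomposition, so no decomposition can have width below 2. The upper and lower bounds meet at 2, so that is the treewidth.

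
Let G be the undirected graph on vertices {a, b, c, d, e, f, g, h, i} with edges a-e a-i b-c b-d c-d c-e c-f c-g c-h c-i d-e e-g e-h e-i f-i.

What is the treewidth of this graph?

2

A width-2 tree decomposition is:
Bags: B1 = {c, e, g}  B2 = {c, e, i}  B3 = {c, e, h}  B4 = {a, e, i}  B5 = {c, d, e}  B6 = {c, f, i}  B7 = {b, c, d}
Tree: B1–B2, B2–B3, B2–B4, B3–B5, B2–B6, B5–B7
Every bag has size at most 3, so the width is 3 − 1 = 2 and tw(G) ≤ 2. For the lower bound, the 3 vertices {c, d, e} are pairwise adjacent, and any tree decomposition puts a clique entirely inside one bag — forcing width ≥ 2. Combining the bounds, tw(G) = 2.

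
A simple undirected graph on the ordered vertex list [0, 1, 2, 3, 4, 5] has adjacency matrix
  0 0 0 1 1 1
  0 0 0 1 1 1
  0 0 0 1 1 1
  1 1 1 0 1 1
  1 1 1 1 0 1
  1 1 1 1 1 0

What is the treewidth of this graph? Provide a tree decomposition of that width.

Every bag has size at most 4, so the width is 4 − 1 = 3 and tw(G) ≤ 3. On the other hand G contains the 4-clique {0, 3, 4, 5}. A clique must lie in a single bag of any decomposition, so no decomposition can have width below 3. The upper and lower bounds meet at 3, so that is the treewidth.

Treewidth 3.
Bags: B1 = {2, 3, 4, 5}  B2 = {1, 3, 4, 5}  B3 = {0, 3, 4, 5}
Tree: B1–B2, B2–B3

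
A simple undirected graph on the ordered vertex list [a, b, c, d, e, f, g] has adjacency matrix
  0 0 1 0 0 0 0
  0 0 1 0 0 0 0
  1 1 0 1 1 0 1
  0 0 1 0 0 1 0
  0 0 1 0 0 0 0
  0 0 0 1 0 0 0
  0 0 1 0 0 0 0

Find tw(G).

A width-1 tree decomposition is:
Bags: B1 = {b, c}  B2 = {c, d}  B3 = {a, c}  B4 = {d, f}  B5 = {c, g}  B6 = {c, e}
Tree: B1–B2, B2–B3, B2–B4, B2–B5, B5–B6
The largest bag has 2 vertices, giving width 1; this decomposition certifies tw(G) ≤ 1. Any graph with an edge has treewidth ≥ 1, and G has the edge c–b. The upper and lower bounds meet at 1, so that is the treewidth.

1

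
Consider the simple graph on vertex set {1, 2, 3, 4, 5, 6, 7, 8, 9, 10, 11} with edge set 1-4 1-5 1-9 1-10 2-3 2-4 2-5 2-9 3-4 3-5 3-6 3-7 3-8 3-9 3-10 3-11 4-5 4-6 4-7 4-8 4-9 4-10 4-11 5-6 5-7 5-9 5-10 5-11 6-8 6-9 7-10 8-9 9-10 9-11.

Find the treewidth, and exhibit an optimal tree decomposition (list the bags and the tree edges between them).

The largest bag has 5 vertices, giving width 4; this decomposition certifies tw(G) ≤ 4. Conversely, {1, 4, 5, 9, 10} is a clique of size 5, and the vertices of any clique must share a bag in every tree decomposition; so some bag has ≥ 5 vertices and tw(G) ≥ 4. The upper and lower bounds meet at 4, so that is the treewidth.

Treewidth 4.
Bags: B1 = {3, 4, 5, 9, 10}  B2 = {3, 4, 5, 7, 10}  B3 = {3, 4, 5, 9, 11}  B4 = {2, 3, 4, 5, 9}  B5 = {1, 4, 5, 9, 10}  B6 = {3, 4, 5, 6, 9}  B7 = {3, 4, 6, 8, 9}
Tree: B1–B2, B1–B3, B3–B4, B1–B5, B3–B6, B6–B7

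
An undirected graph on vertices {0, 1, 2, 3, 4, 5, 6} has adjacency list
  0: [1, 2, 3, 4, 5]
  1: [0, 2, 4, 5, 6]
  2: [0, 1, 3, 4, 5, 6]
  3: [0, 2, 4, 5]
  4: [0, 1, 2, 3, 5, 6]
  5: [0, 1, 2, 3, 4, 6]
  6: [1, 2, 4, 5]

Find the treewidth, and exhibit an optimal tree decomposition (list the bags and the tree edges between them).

Treewidth 4.
One optimal decomposition is:
Bags: B1 = {0, 1, 2, 4, 5}  B2 = {0, 2, 3, 4, 5}  B3 = {1, 2, 4, 5, 6}
Tree: B1–B2, B1–B3

Each bag holds 5 vertices, so the decomposition has width 4, which upper-bounds the treewidth. For the lower bound, the 5 vertices {0, 1, 2, 4, 5} are pairwise adjacent, and any tree decomposition puts a clique entirely inside one bag — forcing width ≥ 4. The upper and lower bounds meet at 4, so that is the treewidth.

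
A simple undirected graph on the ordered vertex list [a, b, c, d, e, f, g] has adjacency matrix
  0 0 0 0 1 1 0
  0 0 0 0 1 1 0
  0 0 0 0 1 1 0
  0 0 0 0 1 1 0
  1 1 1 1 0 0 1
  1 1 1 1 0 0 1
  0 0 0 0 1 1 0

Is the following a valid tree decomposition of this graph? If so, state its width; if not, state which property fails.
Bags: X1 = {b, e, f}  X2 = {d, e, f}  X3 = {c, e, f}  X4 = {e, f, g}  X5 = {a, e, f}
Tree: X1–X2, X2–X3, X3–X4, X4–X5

Yes; width 2.

Every vertex of G appears in some bag (union = {a, b, c, d, e, f, g}); every edge is covered by a bag; and for each vertex v the set of bags containing v is connected in the bag tree. The decomposition is therefore valid. The largest bag has 3 vertices, so the width is 2.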